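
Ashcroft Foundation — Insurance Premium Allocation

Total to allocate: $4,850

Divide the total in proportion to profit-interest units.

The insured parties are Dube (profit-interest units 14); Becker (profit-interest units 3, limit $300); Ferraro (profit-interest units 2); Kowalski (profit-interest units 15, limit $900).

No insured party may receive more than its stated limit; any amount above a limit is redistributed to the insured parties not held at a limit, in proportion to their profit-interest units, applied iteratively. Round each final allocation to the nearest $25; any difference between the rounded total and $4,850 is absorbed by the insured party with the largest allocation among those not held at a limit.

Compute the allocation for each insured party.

Dube: $3,200; Becker: $300; Ferraro: $450; Kowalski: $900

Total profit-interest units = 34.
Pro-rata shares before constraints: Dube 1,997.06; Becker 427.94; Ferraro 285.29; Kowalski 2,139.71.
Held at cap: Becker ($300), Kowalski ($900); balance $3,650 reallocated over remaining profit-interest units 16.
Redistributed shares: Dube 3,193.75 → $3,200; Ferraro 456.25 → $450.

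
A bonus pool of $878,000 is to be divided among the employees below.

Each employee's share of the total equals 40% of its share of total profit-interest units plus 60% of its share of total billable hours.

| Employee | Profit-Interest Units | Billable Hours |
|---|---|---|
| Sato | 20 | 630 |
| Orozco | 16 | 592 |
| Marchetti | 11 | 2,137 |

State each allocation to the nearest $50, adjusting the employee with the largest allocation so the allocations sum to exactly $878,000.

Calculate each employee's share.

Totals — profit-interest units 47, billable hours 3,359.
Combined weights (40% profit-interest units + 60% billable hours): Sato 0.2827; Orozco 0.2419; Marchetti 0.4753.
Proportional shares: Sato 248,251.21; Orozco 212,402.22; Marchetti 417,346.56.
At nearest $50: Sato $248,250; Orozco $212,400; Marchetti $417,350. Sum = $878,000.
Rounded total matches; no reconciliation needed.

Sato: $248,250; Orozco: $212,400; Marchetti: $417,350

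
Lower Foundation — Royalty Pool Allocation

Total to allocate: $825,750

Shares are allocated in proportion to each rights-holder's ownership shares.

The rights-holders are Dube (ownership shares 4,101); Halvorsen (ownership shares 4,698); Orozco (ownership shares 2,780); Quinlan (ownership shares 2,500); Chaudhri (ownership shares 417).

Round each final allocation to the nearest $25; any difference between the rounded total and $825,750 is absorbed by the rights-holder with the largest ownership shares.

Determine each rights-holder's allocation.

Sum of ownership shares: 14,496.
Unrounded shares: Dube 4,101/14,496 × $825,750 = 233,609.32; Halvorsen 4,698/14,496 × $825,750 = 267,616.83; Orozco 2,780/14,496 × $825,750 = 158,359.89; Quinlan 2,500/14,496 × $825,750 = 142,409.98; Chaudhri 417/14,496 × $825,750 = 23,753.98.
After rounding ($25): Dube $233,600; Halvorsen $267,625; Orozco $158,350; Quinlan $142,400; Chaudhri $23,750. Sum = $825,725.
Difference $825,750 − $825,725 = +$25 applied to largest ownership shares (Halvorsen): Halvorsen becomes $267,650.

Dube: $233,600; Halvorsen: $267,650; Orozco: $158,350; Quinlan: $142,400; Chaudhri: $23,750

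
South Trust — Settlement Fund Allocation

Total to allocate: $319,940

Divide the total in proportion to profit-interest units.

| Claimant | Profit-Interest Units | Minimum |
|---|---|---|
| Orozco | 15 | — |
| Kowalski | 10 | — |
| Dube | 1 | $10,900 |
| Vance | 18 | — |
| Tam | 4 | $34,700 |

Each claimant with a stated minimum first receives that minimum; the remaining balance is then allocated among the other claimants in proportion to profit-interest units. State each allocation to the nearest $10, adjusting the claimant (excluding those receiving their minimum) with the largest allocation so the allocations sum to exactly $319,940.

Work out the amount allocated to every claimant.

Minimums first: Dube $10,900; Tam $34,700. Balance $274,340.
Balance split over remaining profit-interest units 43: Orozco 95,700.00 → $95,700; Kowalski 63,800.00 → $63,800; Vance 114,840.00 → $114,840.

Orozco: $95,700; Kowalski: $63,800; Dube: $10,900; Vance: $114,840; Tam: $34,700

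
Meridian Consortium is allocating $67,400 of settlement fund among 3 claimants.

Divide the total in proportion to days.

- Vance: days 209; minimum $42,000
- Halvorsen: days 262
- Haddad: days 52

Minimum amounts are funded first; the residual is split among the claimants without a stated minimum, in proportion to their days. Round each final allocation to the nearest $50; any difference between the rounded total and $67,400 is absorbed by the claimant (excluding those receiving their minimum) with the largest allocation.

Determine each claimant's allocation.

Minimums first: Vance $42,000. Residual $25,400.
Residual split over remaining days 314: Halvorsen 21,193.63 → $21,200; Haddad 4,206.37 → $4,200.

Vance: $42,000; Halvorsen: $21,200; Haddad: $4,200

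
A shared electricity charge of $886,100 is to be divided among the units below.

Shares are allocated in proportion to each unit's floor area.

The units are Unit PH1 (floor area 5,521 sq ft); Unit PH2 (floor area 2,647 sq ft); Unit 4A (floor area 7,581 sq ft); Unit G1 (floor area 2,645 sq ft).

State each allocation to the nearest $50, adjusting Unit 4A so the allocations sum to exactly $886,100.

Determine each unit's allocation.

Combined floor area = 18,394.
Pro-rata amounts: Unit PH1 5,521/18,394 × $886,100 = 265,964.89; Unit PH2 2,647/18,394 × $886,100 = 127,514.77; Unit 4A 7,581/18,394 × $886,100 = 365,201.92; Unit G1 2,645/18,394 × $886,100 = 127,418.42.
Rounded to nearest $50: Unit PH1 $265,950; Unit PH2 $127,500; Unit 4A $365,200; Unit G1 $127,400. Sum = $886,050.
Difference $886,100 − $886,050 = +$50 applied to Unit 4A: Unit 4A becomes $365,250.

Unit PH1: $265,950; Unit PH2: $127,500; Unit 4A: $365,250; Unit G1: $127,400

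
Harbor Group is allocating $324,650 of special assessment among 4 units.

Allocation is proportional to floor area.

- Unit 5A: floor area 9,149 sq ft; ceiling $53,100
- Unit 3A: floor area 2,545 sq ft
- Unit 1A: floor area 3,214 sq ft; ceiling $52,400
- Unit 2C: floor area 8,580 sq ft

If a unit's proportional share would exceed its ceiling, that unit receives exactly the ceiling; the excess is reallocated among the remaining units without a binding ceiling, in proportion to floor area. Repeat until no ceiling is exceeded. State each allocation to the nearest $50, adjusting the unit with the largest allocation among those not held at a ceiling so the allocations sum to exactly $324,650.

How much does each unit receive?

Unit 5A: $53,100 · Unit 3A: $50,150 · Unit 1A: $52,400 · Unit 2C: $169,000

Floor area total: 23,488.
Proportional shares (ignoring caps): Unit 5A 126,457.04; Unit 3A 35,176.87; Unit 1A 44,423.75; Unit 2C 118,592.35.
Capped: Unit 5A ($53,100); balance $271,550 reallocated over remaining floor area 14,339.
Capped: Unit 1A ($52,400); balance $219,150 reallocated over remaining floor area 11,125.
Shares after redistribution: Unit 3A 50,133.64 → $50,150; Unit 2C 169,016.36 → $169,000.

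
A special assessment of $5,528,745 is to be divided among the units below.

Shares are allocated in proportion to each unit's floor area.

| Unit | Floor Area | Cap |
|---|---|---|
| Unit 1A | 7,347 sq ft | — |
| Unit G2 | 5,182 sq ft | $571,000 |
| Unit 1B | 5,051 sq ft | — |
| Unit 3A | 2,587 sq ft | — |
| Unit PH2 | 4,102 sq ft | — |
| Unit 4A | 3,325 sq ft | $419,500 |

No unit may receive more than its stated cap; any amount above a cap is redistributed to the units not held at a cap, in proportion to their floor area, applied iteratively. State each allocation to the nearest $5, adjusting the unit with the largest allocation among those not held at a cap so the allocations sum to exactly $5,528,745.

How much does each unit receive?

Total floor area = 27,594.
Unconstrained shares: Unit 1A 1,472,047.89; Unit G2 1,038,267.62; Unit 1B 1,012,020.40; Unit 3A 518,332.37; Unit PH2 821,878.38; Unit 4A 666,198.34.
Held at cap: Unit G2 ($571,000), Unit 4A ($419,500); balance $4,538,245 reallocated over remaining floor area 19,087.
Redistributed shares: Unit 1A 1,746,868.86 → $1,746,870; Unit 1B 1,200,957.48 → $1,200,955; Unit 3A 615,101.37 → $615,100; Unit PH2 975,317.28 → $975,315.
Rounding difference +$5 applied to Unit 1A → $1,746,875.

Unit 1A: $1,746,875 · Unit G2: $571,000 · Unit 1B: $1,200,955 · Unit 3A: $615,100 · Unit PH2: $975,315 · Unit 4A: $419,500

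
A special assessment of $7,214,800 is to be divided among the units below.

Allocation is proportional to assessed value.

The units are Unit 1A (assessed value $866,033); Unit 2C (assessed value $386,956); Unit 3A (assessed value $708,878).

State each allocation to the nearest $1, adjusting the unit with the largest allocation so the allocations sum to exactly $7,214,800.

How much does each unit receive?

Total assessed value = 1,961,867.
Unrounded shares: Unit 1A 866,033/1,961,867 × $7,214,800 = 3,184,851.41; Unit 2C 386,956/1,961,867 × $7,214,800 = 1,423,037.42; Unit 3A 708,878/1,961,867 × $7,214,800 = 2,606,911.17.
Rounded to nearest $1: Unit 1A $3,184,851; Unit 2C $1,423,037; Unit 3A $2,606,911. Sum = $7,214,799.
Difference $7,214,800 − $7,214,799 = +$1 applied to largest allocation (Unit 1A): Unit 1A becomes $3,184,852.

Unit 1A: $3,184,852 · Unit 2C: $1,423,037 · Unit 3A: $2,606,911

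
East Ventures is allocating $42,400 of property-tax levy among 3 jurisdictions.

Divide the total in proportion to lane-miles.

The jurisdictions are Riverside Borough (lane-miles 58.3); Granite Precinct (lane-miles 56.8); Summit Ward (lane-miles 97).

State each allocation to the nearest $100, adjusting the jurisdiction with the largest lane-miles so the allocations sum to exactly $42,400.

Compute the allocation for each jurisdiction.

Lane-miles total: 212.1.
Proportional shares: Riverside Borough 58.3/212.1 × $42,400 = 11,654.50; Granite Precinct 56.8/212.1 × $42,400 = 11,354.64; Summit Ward 97/212.1 × $42,400 = 19,390.85.
After rounding ($100): Riverside Borough $11,700; Granite Precinct $11,400; Summit Ward $19,400. Sum = $42,500.
Difference $42,400 − $42,500 = −$100 applied to largest lane-miles (Summit Ward): Summit Ward becomes $19,300.

Riverside Borough: $11,700 · Granite Precinct: $11,400 · Summit Ward: $19,300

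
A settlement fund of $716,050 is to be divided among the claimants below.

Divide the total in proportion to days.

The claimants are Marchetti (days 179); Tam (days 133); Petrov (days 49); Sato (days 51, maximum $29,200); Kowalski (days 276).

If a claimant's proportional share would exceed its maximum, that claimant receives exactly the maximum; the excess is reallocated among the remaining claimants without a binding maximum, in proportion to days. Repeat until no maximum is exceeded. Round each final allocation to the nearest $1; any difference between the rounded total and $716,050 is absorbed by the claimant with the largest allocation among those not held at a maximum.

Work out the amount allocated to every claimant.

Days total: 688.
Unconstrained shares: Marchetti 186,297.89; Tam 138,422.46; Petrov 50,997.75; Sato 53,079.29; Kowalski 287,252.62.
Cap binds for Sato ($29,200); remaining pool $686,850 reallocated over remaining days 637.
Remaining shares: Marchetti 193,008.08 → $193,008; Tam 143,408.24 → $143,408; Petrov 52,834.62 → $52,835; Kowalski 297,599.06 → $297,599.

Marchetti: $193,008 | Tam: $143,408 | Petrov: $52,835 | Sato: $29,200 | Kowalski: $297,599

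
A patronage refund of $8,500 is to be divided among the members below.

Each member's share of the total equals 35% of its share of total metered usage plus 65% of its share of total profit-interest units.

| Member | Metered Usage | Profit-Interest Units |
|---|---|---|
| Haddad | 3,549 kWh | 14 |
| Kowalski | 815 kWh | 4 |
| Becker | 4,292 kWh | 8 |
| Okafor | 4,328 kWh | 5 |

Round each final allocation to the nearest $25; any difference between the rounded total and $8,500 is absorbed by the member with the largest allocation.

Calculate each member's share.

Metered usage total 12,984; profit-interest units total 31.
Blended shares (35% metered usage + 65% profit-interest units): Haddad 0.3892; Kowalski 0.1058; Becker 0.2834; Okafor 0.2215.
Proportional shares: Haddad 3,308.34; Kowalski 899.64; Becker 2,409.22; Okafor 1,882.80.
Rounded to nearest $25: Haddad $3,300; Kowalski $900; Becker $2,400; Okafor $1,875. Sum = $8,475.
Difference $8,500 − $8,475 = +$25 applied to largest allocation (Haddad): Haddad becomes $3,325.

Haddad: $3,325 · Kowalski: $900 · Becker: $2,400 · Okafor: $1,875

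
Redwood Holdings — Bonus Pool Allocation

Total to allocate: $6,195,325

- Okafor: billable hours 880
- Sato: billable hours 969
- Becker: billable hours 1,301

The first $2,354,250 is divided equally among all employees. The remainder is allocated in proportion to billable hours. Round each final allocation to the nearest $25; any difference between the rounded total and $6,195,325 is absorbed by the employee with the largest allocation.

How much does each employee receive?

Equal tier: $2,354,250 ÷ 3 = $784,750 apiece.
Remainder $3,841,075 by billable hours (total 3,150): Okafor 1,073,062.22 → $1,073,050; Sato 1,181,587.83 → $1,181,600; Becker 1,586,424.94 → $1,586,425.
Totals: Okafor $784,750 + $1,073,050 = $1,857,800; Sato $784,750 + $1,181,600 = $1,966,350; Becker $784,750 + $1,586,425 = $2,371,175.

Okafor: $1,857,800 | Sato: $1,966,350 | Becker: $2,371,175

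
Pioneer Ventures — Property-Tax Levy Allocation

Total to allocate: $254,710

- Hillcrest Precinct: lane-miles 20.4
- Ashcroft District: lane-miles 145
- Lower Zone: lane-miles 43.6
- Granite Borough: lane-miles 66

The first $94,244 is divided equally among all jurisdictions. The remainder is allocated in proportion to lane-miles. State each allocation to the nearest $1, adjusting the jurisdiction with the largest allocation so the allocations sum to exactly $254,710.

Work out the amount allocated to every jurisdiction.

$94,244 shared equally gives $23,561 per jurisdiction.
Remainder $160,466 by lane-miles (total 275): Hillcrest Precinct 11,903.66 → $11,904; Ashcroft District 84,609.35 → $84,609; Lower Zone 25,441.15 → $25,441; Granite Borough 38,511.84 → $38,512.
Totals: Hillcrest Precinct $23,561 + $11,904 = $35,465; Ashcroft District $23,561 + $84,609 = $108,170; Lower Zone $23,561 + $25,441 = $49,002; Granite Borough $23,561 + $38,512 = $62,073.

Hillcrest Precinct: $35,465; Ashcroft District: $108,170; Lower Zone: $49,002; Granite Borough: $62,073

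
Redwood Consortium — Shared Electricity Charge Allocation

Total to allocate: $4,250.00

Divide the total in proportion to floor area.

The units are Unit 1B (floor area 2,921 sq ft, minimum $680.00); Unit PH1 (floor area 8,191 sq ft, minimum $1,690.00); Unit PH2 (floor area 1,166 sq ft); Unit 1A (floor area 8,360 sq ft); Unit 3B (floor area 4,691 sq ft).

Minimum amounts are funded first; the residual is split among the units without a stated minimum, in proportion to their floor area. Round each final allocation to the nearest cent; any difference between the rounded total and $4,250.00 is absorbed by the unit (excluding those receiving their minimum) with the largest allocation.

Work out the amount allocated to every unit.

Fund the minimums — Unit 1B $680.00; Unit PH1 $1,690.00. Balance $1,880.00.
Balance split over remaining floor area 14,217: Unit PH2 154.1872 → $154.19; Unit 1A 1,105.4934 → $1,105.49; Unit 3B 620.3193 → $620.32.

Unit 1B: $680.00 | Unit PH1: $1,690.00 | Unit PH2: $154.19 | Unit 1A: $1,105.49 | Unit 3B: $620.32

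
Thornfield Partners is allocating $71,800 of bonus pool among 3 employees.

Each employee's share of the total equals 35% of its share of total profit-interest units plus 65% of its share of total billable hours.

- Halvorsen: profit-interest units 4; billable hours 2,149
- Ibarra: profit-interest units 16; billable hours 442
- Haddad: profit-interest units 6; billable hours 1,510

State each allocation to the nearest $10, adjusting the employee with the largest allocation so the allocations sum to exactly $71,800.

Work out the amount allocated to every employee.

Halvorsen: $28,330; Ibarra: $20,490; Haddad: $22,980

Profit-interest units total 26; billable hours total 4,101.
Composite weights (35% profit-interest units + 65% billable hours): Halvorsen 0.3945; Ibarra 0.2854; Haddad 0.3201.
Pro-rata amounts: Halvorsen 28,322.10; Ibarra 20,494.64; Haddad 22,983.26.
Rounded to nearest $10: Halvorsen $28,320; Ibarra $20,490; Haddad $22,980. Sum = $71,790.
Difference $71,800 − $71,790 = +$10 applied to largest allocation (Halvorsen): Halvorsen becomes $28,330.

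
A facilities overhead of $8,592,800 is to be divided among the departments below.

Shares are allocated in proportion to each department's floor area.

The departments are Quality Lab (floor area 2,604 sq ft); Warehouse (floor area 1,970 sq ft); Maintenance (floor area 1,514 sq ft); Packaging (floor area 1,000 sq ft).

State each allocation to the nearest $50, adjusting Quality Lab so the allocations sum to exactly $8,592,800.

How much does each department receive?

Quality Lab: $3,156,800 · Warehouse: $2,388,250 · Maintenance: $1,835,450 · Packaging: $1,212,300

Sum of floor area: 7,088.
Unrounded shares: Quality Lab 2,604/7,088 × $8,592,800 = 3,156,835.67; Warehouse 1,970/7,088 × $8,592,800 = 2,388,235.89; Maintenance 1,514/7,088 × $8,592,800 = 1,835,425.96; Packaging 1,000/7,088 × $8,592,800 = 1,212,302.48.
Rounded to nearest $50: Quality Lab $3,156,850; Warehouse $2,388,250; Maintenance $1,835,450; Packaging $1,212,300. Sum = $8,592,850.
Difference $8,592,800 − $8,592,850 = −$50 applied to Quality Lab: Quality Lab becomes $3,156,800.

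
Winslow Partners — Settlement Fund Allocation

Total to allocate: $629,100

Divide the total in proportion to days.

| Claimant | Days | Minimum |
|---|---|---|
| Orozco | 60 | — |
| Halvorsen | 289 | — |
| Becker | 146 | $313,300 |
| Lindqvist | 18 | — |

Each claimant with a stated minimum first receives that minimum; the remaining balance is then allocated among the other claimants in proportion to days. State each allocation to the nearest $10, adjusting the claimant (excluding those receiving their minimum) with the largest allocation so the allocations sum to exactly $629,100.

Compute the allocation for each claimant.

Minimums first: Becker $313,300. Remaining pool $315,800.
Remaining pool split over remaining days 367: Orozco 51,629.43 → $51,630; Halvorsen 248,681.74 → $248,680; Lindqvist 15,488.83 → $15,490.

Orozco: $51,630; Halvorsen: $248,680; Becker: $313,300; Lindqvist: $15,490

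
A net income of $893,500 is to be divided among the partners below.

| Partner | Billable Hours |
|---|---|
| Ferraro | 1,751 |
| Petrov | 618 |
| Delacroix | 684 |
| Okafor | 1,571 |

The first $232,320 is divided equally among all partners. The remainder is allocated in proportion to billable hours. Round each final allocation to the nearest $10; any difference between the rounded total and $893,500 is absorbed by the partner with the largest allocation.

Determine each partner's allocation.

Ferraro: $308,450 | Petrov: $146,450 | Delacroix: $155,880 | Okafor: $282,720

Equal tier: $232,320 ÷ 4 = $58,080 apiece.
Remainder $661,180 by billable hours (total 4,624): Ferraro 250,373.31 → $250,370; Petrov 88,367.05 → $88,370; Delacroix 97,804.31 → $97,800; Okafor 224,635.33 → $224,640.
Totals: Ferraro $58,080 + $250,370 = $308,450; Petrov $58,080 + $88,370 = $146,450; Delacroix $58,080 + $97,800 = $155,880; Okafor $58,080 + $224,640 = $282,720.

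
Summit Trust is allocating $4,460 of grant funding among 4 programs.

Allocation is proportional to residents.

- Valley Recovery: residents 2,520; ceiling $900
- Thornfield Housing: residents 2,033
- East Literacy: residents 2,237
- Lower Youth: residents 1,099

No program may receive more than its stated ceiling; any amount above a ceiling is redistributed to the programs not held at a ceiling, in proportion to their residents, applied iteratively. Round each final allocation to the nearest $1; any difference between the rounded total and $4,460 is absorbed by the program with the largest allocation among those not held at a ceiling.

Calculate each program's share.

Valley Recovery: $900 | Thornfield Housing: $1,348 | East Literacy: $1,483 | Lower Youth: $729

Sum of residents: 7,889.
Proportional shares (ignoring caps): Valley Recovery 1,424.67; Thornfield Housing 1,149.34; East Literacy 1,264.67; Lower Youth 621.31.
Held at cap: Valley Recovery ($900); balance $3,560 reallocated over remaining residents 5,369.
Redistributed shares: Thornfield Housing 1,348.01 → $1,348; East Literacy 1,483.28 → $1,483; Lower Youth 728.71 → $729.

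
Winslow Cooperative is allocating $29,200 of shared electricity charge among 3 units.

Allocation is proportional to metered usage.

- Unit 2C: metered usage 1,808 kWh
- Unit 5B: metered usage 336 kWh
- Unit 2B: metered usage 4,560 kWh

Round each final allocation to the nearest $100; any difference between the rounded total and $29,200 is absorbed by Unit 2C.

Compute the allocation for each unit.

Unit 2C: $7,800; Unit 5B: $1,500; Unit 2B: $19,900

Total metered usage = 6,704.
Unrounded shares: Unit 2C 1,808/6,704 × $29,200 = 7,874.94; Unit 5B 336/6,704 × $29,200 = 1,463.48; Unit 2B 4,560/6,704 × $29,200 = 19,861.58.
At nearest $100: Unit 2C $7,900; Unit 5B $1,500; Unit 2B $19,900. Sum = $29,300.
Difference $29,200 − $29,300 = −$100 applied to Unit 2C: Unit 2C becomes $7,800.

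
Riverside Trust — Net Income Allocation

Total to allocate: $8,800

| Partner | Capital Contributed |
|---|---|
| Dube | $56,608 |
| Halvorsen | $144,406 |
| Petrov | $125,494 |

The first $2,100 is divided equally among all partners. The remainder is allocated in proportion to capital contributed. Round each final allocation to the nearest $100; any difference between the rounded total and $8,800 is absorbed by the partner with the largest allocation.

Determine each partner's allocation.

$2,100 shared equally gives $700 per partner.
Remainder $6,700 by capital contributed (total 326,508): Dube 1,161.61 → $1,200; Halvorsen 2,963.24 → $3,000; Petrov 2,575.16 → $2,600.
Rounding difference −$100 on remainder applied to Halvorsen.
Totals: Dube $700 + $1,200 = $1,900; Halvorsen $700 + $2,900 = $3,600; Petrov $700 + $2,600 = $3,300.

Dube: $1,900 | Halvorsen: $3,600 | Petrov: $3,300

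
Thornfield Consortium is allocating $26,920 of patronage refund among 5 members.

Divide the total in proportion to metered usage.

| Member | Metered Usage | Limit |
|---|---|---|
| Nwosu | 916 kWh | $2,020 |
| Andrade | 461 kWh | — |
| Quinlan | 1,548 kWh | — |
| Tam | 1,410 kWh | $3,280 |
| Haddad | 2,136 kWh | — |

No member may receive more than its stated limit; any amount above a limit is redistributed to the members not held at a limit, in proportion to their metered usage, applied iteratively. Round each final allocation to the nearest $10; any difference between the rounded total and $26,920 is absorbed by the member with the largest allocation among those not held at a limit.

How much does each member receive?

Total metered usage = 6,471.
Pro-rata shares before constraints: Nwosu 3,810.65; Andrade 1,917.81; Quinlan 6,439.83; Tam 5,865.74; Haddad 8,885.97.
Capped: Nwosu ($2,020), Tam ($3,280); remaining pool $21,620 reallocated over remaining metered usage 4,145.
Redistributed shares: Andrade 2,404.54 → $2,400; Quinlan 8,074.25 → $8,070; Haddad 11,141.21 → $11,140.
Rounding difference +$10 applied to Haddad → $11,150.

Nwosu: $2,020 · Andrade: $2,400 · Quinlan: $8,070 · Tam: $3,280 · Haddad: $11,150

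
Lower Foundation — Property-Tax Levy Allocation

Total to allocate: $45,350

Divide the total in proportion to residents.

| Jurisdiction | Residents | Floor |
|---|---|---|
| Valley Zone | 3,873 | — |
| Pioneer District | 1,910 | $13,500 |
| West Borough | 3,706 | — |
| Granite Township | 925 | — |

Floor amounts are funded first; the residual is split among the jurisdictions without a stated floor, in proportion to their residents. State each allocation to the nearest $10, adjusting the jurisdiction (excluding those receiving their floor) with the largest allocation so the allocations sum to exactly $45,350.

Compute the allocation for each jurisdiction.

Valley Zone: $14,510 | Pioneer District: $13,500 | West Borough: $13,880 | Granite Township: $3,460

Minimums first: Pioneer District $13,500. Balance $31,850.
Balance split over remaining residents 8,504: Valley Zone 14,505.53 → $14,510; West Borough 13,880.07 → $13,880; Granite Township 3,464.40 → $3,460.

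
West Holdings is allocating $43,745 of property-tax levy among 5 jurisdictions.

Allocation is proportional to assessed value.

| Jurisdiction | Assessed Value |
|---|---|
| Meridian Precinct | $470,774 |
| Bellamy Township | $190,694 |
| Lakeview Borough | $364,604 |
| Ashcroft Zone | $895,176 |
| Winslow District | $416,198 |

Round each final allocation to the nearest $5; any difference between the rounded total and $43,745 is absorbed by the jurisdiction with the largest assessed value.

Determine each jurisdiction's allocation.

Meridian Precinct: $8,810; Bellamy Township: $3,570; Lakeview Borough: $6,825; Ashcroft Zone: $16,750; Winslow District: $7,790

Total assessed value = 2,337,446.
Raw shares: Meridian Precinct 470,774/2,337,446 × $43,745 = 8,810.47; Bellamy Township 190,694/2,337,446 × $43,745 = 3,568.81; Lakeview Borough 364,604/2,337,446 × $43,745 = 6,823.52; Ashcroft Zone 895,176/2,337,446 × $43,745 = 16,753.10; Winslow District 416,198/2,337,446 × $43,745 = 7,789.09.
After rounding ($5): Meridian Precinct $8,810; Bellamy Township $3,570; Lakeview Borough $6,825; Ashcroft Zone $16,755; Winslow District $7,790. Sum = $43,750.
Difference $43,745 − $43,750 = −$5 applied to largest assessed value (Ashcroft Zone): Ashcroft Zone becomes $16,750.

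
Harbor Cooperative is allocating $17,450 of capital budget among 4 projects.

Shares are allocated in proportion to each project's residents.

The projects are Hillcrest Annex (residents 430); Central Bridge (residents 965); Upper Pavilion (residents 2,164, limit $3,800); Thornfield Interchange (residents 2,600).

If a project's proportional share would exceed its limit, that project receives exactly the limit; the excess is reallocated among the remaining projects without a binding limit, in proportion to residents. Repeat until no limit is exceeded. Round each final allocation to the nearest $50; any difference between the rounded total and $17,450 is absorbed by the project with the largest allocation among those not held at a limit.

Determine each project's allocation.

Hillcrest Annex: $1,450 | Central Bridge: $3,300 | Upper Pavilion: $3,800 | Thornfield Interchange: $8,900

Residents total: 6,159.
Unconstrained shares: Hillcrest Annex 1,218.30; Central Bridge 2,734.09; Upper Pavilion 6,131.16; Thornfield Interchange 7,366.46.
Capped: Upper Pavilion ($3,800); balance $13,650 reallocated over remaining residents 3,995.
Remaining shares: Hillcrest Annex 1,469.21 → $1,450; Central Bridge 3,297.18 → $3,300; Thornfield Interchange 8,883.60 → $8,900.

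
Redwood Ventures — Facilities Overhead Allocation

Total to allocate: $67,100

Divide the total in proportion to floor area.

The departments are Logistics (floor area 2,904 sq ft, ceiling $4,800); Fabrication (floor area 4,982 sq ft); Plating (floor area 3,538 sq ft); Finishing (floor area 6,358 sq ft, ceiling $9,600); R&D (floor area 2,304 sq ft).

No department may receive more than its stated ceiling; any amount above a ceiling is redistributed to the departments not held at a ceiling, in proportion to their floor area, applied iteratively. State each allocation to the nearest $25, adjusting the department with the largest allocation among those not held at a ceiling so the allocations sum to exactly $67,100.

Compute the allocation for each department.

Logistics: $4,800; Fabrication: $24,250; Plating: $17,225; Finishing: $9,600; R&D: $11,225

Combined floor area = 20,086.
Unconstrained shares: Logistics 9,701.20; Fabrication 16,643.04; Plating 11,819.17; Finishing 21,239.76; R&D 7,696.82.
Cap binds for Logistics ($4,800), Finishing ($9,600); remaining pool $52,700 reallocated over remaining floor area 10,824.
Redistributed shares: Fabrication 24,256.41 → $24,250; Plating 17,225.85 → $17,225; R&D 11,217.74 → $11,225.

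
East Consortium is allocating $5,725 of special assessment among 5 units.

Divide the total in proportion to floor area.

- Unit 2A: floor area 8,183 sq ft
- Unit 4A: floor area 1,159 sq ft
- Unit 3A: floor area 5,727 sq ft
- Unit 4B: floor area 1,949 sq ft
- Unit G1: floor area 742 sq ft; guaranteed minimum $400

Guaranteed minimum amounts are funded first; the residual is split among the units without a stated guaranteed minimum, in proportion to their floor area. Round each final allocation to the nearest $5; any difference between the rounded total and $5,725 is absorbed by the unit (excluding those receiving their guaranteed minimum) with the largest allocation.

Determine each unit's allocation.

Unit 2A: $2,560 · Unit 4A: $365 · Unit 3A: $1,790 · Unit 4B: $610 · Unit G1: $400

Guaranteed amounts: Unit G1 $400. Balance $5,325.
Balance split over remaining floor area 17,018: Unit 2A 2,560.49 → $2,560; Unit 4A 362.66 → $365; Unit 3A 1,792.00 → $1,790; Unit 4B 609.85 → $610.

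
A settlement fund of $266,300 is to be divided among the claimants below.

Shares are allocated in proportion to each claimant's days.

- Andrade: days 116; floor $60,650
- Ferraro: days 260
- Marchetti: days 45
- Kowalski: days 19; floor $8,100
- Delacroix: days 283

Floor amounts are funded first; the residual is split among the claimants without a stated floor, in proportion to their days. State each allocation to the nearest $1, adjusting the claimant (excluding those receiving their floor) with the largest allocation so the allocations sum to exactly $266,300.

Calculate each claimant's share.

Fund the minimums — Andrade $60,650; Kowalski $8,100. Residual $197,550.
Residual split over remaining days 588: Ferraro 87,352.04 → $87,352; Marchetti 15,118.62 → $15,119; Delacroix 95,079.34 → $95,079.

Andrade: $60,650 · Ferraro: $87,352 · Marchetti: $15,119 · Kowalski: $8,100 · Delacroix: $95,079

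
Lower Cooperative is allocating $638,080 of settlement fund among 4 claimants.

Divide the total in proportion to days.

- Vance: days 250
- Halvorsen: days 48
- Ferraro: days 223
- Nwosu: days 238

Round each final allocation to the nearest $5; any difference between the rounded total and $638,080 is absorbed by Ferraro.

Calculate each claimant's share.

Vance: $210,170; Halvorsen: $40,355; Ferraro: $187,470; Nwosu: $200,085

Days total: 759.
Proportional shares: Vance 250/759 × $638,080 = 210,171.28; Halvorsen 48/759 × $638,080 = 40,352.89; Ferraro 223/759 × $638,080 = 187,472.78; Nwosu 238/759 × $638,080 = 200,083.06.
Rounded to nearest $5: Vance $210,170; Halvorsen $40,355; Ferraro $187,475; Nwosu $200,085. Sum = $638,085.
Difference $638,080 − $638,085 = −$5 applied to Ferraro: Ferraro becomes $187,470.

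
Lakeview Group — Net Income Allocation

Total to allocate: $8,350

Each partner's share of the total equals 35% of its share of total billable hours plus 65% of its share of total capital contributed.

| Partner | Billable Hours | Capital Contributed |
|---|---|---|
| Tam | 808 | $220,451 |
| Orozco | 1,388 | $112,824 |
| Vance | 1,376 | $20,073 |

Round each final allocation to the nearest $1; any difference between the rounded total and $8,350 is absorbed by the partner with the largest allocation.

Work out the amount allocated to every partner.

Totals — billable hours 3,572, capital contributed 353,348.
Blended shares (35% billable hours + 65% capital contributed): Tam 0.4847; Orozco 0.3435; Vance 0.1718.
Pro-rata amounts: Tam 4,047.25; Orozco 2,868.62; Vance 1,434.13.
After rounding ($1): Tam $4,047; Orozco $2,869; Vance $1,434. Sum = $8,350.
No rounding difference to absorb.

Tam: $4,047; Orozco: $2,869; Vance: $1,434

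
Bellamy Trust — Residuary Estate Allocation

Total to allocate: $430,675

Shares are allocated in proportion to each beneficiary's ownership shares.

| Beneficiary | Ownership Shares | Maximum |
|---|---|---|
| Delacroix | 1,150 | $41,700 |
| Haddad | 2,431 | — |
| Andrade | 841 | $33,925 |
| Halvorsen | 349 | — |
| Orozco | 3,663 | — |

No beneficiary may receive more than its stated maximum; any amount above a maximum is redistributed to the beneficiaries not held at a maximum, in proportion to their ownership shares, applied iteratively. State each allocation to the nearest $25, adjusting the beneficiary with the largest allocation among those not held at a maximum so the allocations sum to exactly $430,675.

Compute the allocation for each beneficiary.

Sum of ownership shares: 8,434.
Proportional shares (ignoring caps): Delacroix 58,723.77; Haddad 124,136.94; Andrade 42,944.95; Halvorsen 17,821.39; Orozco 187,047.96.
Held at cap: Delacroix ($41,700), Andrade ($33,925); remaining pool $355,050 reallocated over remaining ownership shares 6,443.
Shares after redistribution: Haddad 133,963.46 → $133,975; Halvorsen 19,232.10 → $19,225; Orozco 201,854.44 → $201,850.

Delacroix: $41,700 · Haddad: $133,975 · Andrade: $33,925 · Halvorsen: $19,225 · Orozco: $201,850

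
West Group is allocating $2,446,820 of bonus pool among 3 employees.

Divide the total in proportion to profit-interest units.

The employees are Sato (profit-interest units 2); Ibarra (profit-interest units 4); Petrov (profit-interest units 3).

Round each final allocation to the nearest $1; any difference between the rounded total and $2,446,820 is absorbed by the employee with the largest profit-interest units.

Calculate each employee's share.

Sato: $543,738 | Ibarra: $1,087,475 | Petrov: $815,607

Sum of profit-interest units: 9.
Proportional shares: Sato 2/9 × $2,446,820 = 543,737.78; Ibarra 4/9 × $2,446,820 = 1,087,475.56; Petrov 3/9 × $2,446,820 = 815,606.67.
Rounded to nearest $1: Sato $543,738; Ibarra $1,087,476; Petrov $815,607. Sum = $2,446,821.
Difference $2,446,820 − $2,446,821 = −$1 applied to largest profit-interest units (Ibarra): Ibarra becomes $1,087,475.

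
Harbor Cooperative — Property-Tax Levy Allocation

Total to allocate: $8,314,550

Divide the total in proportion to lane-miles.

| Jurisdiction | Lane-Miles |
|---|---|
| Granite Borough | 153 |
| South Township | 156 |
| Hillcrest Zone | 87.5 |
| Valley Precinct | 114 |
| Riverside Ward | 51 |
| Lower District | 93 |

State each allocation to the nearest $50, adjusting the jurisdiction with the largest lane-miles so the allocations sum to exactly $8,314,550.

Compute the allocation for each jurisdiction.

Total lane-miles = 654.5.
Pro-rata amounts: Granite Borough 153/654.5 × $8,314,550 = 1,943,661.04; South Township 156/654.5 × $8,314,550 = 1,981,772.04; Hillcrest Zone 87.5/654.5 × $8,314,550 = 1,111,570.86; Valley Precinct 114/654.5 × $8,314,550 = 1,448,218.03; Riverside Ward 51/654.5 × $8,314,550 = 647,887.01; Lower District 93/654.5 × $8,314,550 = 1,181,441.02.
Rounded to nearest $50: Granite Borough $1,943,650; South Township $1,981,750; Hillcrest Zone $1,111,550; Valley Precinct $1,448,200; Riverside Ward $647,900; Lower District $1,181,450. Sum = $8,314,500.
Difference $8,314,550 − $8,314,500 = +$50 applied to largest lane-miles (South Township): South Township becomes $1,981,800.

Granite Borough: $1,943,650 · South Township: $1,981,800 · Hillcrest Zone: $1,111,550 · Valley Precinct: $1,448,200 · Riverside Ward: $647,900 · Lower District: $1,181,450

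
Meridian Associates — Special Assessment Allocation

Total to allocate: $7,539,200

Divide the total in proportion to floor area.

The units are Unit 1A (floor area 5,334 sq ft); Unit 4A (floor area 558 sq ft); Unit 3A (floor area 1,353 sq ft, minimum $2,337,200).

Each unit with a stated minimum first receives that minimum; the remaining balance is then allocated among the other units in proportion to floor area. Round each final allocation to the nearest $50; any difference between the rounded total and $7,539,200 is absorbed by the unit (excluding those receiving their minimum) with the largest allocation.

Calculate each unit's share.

Fund the minimums — Unit 3A $2,337,200. Remaining pool $5,202,000.
Remaining pool split over remaining floor area 5,892: Unit 1A 4,709,346.23 → $4,709,350; Unit 4A 492,653.77 → $492,650.

Unit 1A: $4,709,350 · Unit 4A: $492,650 · Unit 3A: $2,337,200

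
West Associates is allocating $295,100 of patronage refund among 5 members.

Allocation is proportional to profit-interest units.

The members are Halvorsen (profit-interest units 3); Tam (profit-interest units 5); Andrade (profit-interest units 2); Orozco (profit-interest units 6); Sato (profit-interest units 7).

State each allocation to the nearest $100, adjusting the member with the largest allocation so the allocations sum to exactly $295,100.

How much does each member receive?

Sum of profit-interest units: 23.
Raw shares: Halvorsen 3/23 × $295,100 = 38,491.30; Tam 5/23 × $295,100 = 64,152.17; Andrade 2/23 × $295,100 = 25,660.87; Orozco 6/23 × $295,100 = 76,982.61; Sato 7/23 × $295,100 = 89,813.04.
After rounding ($100): Halvorsen $38,500; Tam $64,200; Andrade $25,700; Orozco $77,000; Sato $89,800. Sum = $295,200.
Difference $295,100 − $295,200 = −$100 applied to largest allocation (Sato): Sato becomes $89,700.

Halvorsen: $38,500; Tam: $64,200; Andrade: $25,700; Orozco: $77,000; Sato: $89,700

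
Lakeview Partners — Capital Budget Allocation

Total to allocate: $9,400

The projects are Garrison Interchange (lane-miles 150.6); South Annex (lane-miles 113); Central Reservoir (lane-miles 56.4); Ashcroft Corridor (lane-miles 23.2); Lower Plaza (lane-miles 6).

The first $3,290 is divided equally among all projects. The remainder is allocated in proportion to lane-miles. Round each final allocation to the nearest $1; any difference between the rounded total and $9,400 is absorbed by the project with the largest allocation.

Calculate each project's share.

$3,290 shared equally gives $658 per project.
Remainder $6,110 by lane-miles (total 349.2): Garrison Interchange 2,635.07 → $2,635; South Annex 1,977.18 → $1,977; Central Reservoir 986.84 → $987; Ashcroft Corridor 405.93 → $406; Lower Plaza 104.98 → $105.
Totals: Garrison Interchange $658 + $2,635 = $3,293; South Annex $658 + $1,977 = $2,635; Central Reservoir $658 + $987 = $1,645; Ashcroft Corridor $658 + $406 = $1,064; Lower Plaza $658 + $105 = $763.

Garrison Interchange: $3,293 · South Annex: $2,635 · Central Reservoir: $1,645 · Ashcroft Corridor: $1,064 · Lower Plaza: $763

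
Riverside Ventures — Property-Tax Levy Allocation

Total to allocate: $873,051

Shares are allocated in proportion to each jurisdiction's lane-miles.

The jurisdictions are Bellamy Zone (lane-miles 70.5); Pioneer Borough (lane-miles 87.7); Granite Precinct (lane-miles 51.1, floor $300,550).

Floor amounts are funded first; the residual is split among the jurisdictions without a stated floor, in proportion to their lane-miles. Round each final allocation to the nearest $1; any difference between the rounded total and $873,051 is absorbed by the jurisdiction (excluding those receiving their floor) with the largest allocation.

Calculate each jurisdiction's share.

Fund the minimums — Granite Precinct $300,550. Remaining pool $572,501.
Remaining pool split over remaining lane-miles 158.2: Bellamy Zone 255,128.45 → $255,128; Pioneer Borough 317,372.55 → $317,373.

Bellamy Zone: $255,128 | Pioneer Borough: $317,373 | Granite Precinct: $300,550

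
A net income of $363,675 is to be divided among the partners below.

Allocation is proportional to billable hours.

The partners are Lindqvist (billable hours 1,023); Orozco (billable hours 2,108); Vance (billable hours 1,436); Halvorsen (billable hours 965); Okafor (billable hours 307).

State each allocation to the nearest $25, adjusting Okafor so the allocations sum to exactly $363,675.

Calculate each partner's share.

Lindqvist: $63,725; Orozco: $131,300; Vance: $89,450; Halvorsen: $60,100; Okafor: $19,100

Sum of billable hours: 5,839.
Pro-rata amounts: Lindqvist 1,023/5,839 × $363,675 = 63,716.31; Orozco 2,108/5,839 × $363,675 = 131,294.21; Vance 1,436/5,839 × $363,675 = 89,439.51; Halvorsen 965/5,839 × $363,675 = 60,103.85; Okafor 307/5,839 × $363,675 = 19,121.12.
Rounded to nearest $25: Lindqvist $63,725; Orozco $131,300; Vance $89,450; Halvorsen $60,100; Okafor $19,125. Sum = $363,700.
Difference $363,675 − $363,700 = −$25 applied to Okafor: Okafor becomes $19,100.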